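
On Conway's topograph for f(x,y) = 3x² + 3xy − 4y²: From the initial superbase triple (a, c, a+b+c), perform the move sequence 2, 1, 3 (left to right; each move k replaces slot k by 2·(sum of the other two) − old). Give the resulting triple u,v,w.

start (3,-4,2) = (f(1,0),f(0,1),f(1,1))
replace slot 2: 2·(3+2) − (-4) = 14 → (3,14,2)
replace slot 1: 2·(14+2) − 3 = 29 → (29,14,2)
replace slot 3: 2·(29+14) − 2 = 84 → (29,14,84)

29,14,84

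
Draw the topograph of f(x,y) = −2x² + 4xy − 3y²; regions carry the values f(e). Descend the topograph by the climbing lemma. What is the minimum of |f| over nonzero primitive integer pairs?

translate: b→0 (≡-4 mod 4), so (2,-4,3)→(2,0,1)
flip: (2,0,1)→(1,0,2)
reduced (well bottom): (1,0,2) with a≤c, −a<b≤a
well minimum |f| = |-1| = 1 (negative-definite)

1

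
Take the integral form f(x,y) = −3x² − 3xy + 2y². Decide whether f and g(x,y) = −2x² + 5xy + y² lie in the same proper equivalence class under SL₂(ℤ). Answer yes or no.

D₁ = 33, D₂ = 33
river cycle of f (length 4): (2, 3, -3), (-3, 3, 2), (2, 5, -1), (-1, 5, 2)
river cycle of g (length 4): (1, 5, -2), (-2, 3, 3), (3, 3, -2), (-2, 5, 1)
cycles differ ⇒ inequivalent

no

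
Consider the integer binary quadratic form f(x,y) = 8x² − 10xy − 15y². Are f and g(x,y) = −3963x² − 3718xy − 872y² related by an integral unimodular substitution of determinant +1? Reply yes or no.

D₁ = 580, D₂ = 580
river cycle of f (length 6): (-15, 10, 8), (8, 22, -3), (-3, 20, 15), (15, 10, -8), (-8, 22, 3), (3, 20, -15)
river cycle of g (length 6): (-15, 10, 8), (8, 22, -3), (-3, 20, 15), (15, 10, -8), (-8, 22, 3), (3, 20, -15)
cycles coincide ⇒ equivalent

yes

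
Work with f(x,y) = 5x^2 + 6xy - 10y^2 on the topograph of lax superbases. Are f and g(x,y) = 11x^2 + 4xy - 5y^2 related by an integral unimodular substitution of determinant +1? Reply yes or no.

D₁ = 236, D₂ = 236
river cycle of f (length 6): (-10, 14, 1), (1, 14, -10), (-10, 6, 5), (5, 14, -2), (-2, 14, 5), (5, 6, -10)
river cycle of g (length 6): (-5, 6, 10), (10, 14, -1), (-1, 14, 10), (10, 6, -5), (-5, 14, 2), (2, 14, -5)
cycles differ ⇒ inequivalent

no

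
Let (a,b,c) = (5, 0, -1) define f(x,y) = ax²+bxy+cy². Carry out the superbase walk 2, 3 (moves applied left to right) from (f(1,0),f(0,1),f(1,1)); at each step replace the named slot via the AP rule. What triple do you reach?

start (5,-1,4) = (f(1,0),f(0,1),f(1,1))
replace slot 2: 2·(5+4) − (-1) = 19 → (5,19,4)
replace slot 3: 2·(5+19) − 4 = 44 → (5,19,44)

5,19,44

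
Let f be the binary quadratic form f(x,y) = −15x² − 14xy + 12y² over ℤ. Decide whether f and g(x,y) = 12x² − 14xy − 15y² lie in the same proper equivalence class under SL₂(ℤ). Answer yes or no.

D₁ = 916, D₂ = 916
river cycle of f (length 18): (12, 14, -15), (-15, 16, 11), (11, 28, -3), (-3, 26, 20), (20, 14, -9), (-9, 22, 12), (12, 26, -5), (-5, 24, 17), (17, 10, -12), (-12, 14, 15), … (8 more)
river cycle of g (length 18): (-15, 14, 12), (12, 10, -17), (-17, 24, 5), (5, 26, -12), (-12, 22, 9), (9, 14, -20), (-20, 26, 3), (3, 28, -11), (-11, 16, 15), (15, 14, -12), … (8 more)
cycles differ ⇒ inequivalent

no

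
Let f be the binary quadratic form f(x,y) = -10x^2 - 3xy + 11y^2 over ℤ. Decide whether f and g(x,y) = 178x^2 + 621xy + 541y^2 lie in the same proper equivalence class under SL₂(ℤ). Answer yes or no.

D₁ = 449, D₂ = 449
river cycle of f (length 38): (11, 3, -10), (-10, 17, 4), (4, 15, -14), (-14, 13, 5), (5, 17, -8), (-8, 15, 7), (7, 13, -10), (-10, 7, 10), (10, 13, -7), (-7, 15, 8), … (28 more)
river cycle of g (length 38): (11, 3, -10), (-10, 17, 4), (4, 15, -14), (-14, 13, 5), (5, 17, -8), (-8, 15, 7), (7, 13, -10), (-10, 7, 10), (10, 13, -7), (-7, 15, 8), … (28 more)
cycles coincide ⇒ equivalent

yes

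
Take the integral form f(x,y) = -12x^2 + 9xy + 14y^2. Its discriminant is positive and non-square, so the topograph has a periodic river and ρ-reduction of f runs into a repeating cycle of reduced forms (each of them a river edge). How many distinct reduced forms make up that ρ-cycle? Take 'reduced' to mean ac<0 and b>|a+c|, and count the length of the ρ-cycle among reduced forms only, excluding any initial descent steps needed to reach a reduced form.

D = 753, ⌊√D⌋ = 27
river: ρ → (14,19,-7)
river: ρ → (-7,23,8)
river: ρ → (8,25,-4)
river: ρ → (-4,23,14)
river: ρ → (14,5,-13)
river: ρ → (-13,21,6)
river: ρ → (6,27,-1)
river: ρ → (-1,27,6)
river: ρ → (6,21,-13)
river: ρ → (-13,5,14)
river: ρ → (14,23,-4)
river: ρ → (-4,25,8)
river: ρ → (8,23,-7)
river: ρ → (-7,19,14)
river: ρ → (14,9,-12)
river: ρ → (-12,15,11)
river: ρ → (11,7,-16)
river: ρ → (-16,25,2)
river: ρ → (2,27,-3)
river: ρ → (-3,27,2)
river: ρ → (2,25,-16)
river: ρ → (-16,7,11)
river: ρ → (11,15,-12)
river: ρ → (-12,9,14)
ρ-cycle length = 24 (tail of 0 descent steps not counted)

24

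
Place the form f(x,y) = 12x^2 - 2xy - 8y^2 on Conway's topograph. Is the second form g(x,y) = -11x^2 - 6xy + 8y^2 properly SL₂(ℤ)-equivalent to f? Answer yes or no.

D₁ = 388, D₂ = 388
river cycle of f (length 18): (-8, 18, 2), (2, 18, -8), (-8, 14, 6), (6, 10, -12), (-12, 14, 4), (4, 18, -4), (-4, 14, 12), (12, 10, -6), (-6, 14, 8), (8, 18, -2), … (8 more)
river cycle of g (length 22): (8, 6, -11), (-11, 16, 3), (3, 14, -16), (-16, 18, 1), (1, 18, -16), (-16, 14, 3), (3, 16, -11), (-11, 6, 8), (8, 10, -9), (-9, 8, 9), … (12 more)
cycles differ ⇒ inequivalent

no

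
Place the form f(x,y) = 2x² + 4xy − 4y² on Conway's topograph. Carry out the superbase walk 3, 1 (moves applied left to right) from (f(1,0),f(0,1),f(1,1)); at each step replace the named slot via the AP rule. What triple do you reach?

start (2,-4,2) = (f(1,0),f(0,1),f(1,1))
replace slot 3: 2·(2+(-4)) − 2 = -6 → (2,-4,-6)
replace slot 1: 2·((-4)+(-6)) − 2 = -22 → (-22,-4,-6)

-22,-4,-6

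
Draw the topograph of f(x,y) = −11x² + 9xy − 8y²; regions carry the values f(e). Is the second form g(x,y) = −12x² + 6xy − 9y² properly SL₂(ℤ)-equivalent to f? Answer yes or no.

D₁ = -271, D₂ = -396
discriminants differ ⇒ not SL₂(ℤ)-equivalent

no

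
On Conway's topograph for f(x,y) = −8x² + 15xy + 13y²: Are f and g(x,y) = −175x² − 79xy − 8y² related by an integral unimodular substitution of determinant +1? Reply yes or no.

D₁ = 641, D₂ = 641
river cycle of f (length 46): (13, 11, -10), (-10, 9, 14), (14, 19, -5), (-5, 21, 10), (10, 19, -7), (-7, 23, 4), (4, 25, -1), (-1, 25, 4), (4, 23, -7), (-7, 19, 10), … (36 more)
river cycle of g (length 46): (-8, 15, 13), (13, 11, -10), (-10, 9, 14), (14, 19, -5), (-5, 21, 10), (10, 19, -7), (-7, 23, 4), (4, 25, -1), (-1, 25, 4), (4, 23, -7), … (36 more)
cycles coincide ⇒ equivalent

yes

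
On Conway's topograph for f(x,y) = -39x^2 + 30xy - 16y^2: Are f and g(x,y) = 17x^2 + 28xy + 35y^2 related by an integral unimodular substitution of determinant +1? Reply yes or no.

D₁ = -1596, D₂ = -1596
f is negative-definite; reduce −f:
−f: flip: (39,-30,16)→(16,30,39)
−f: translate: b→-2 (≡30 mod 32), so (16,30,39)→(16,-2,25)
−f: reduced (well bottom): (16,-2,25) with a≤c, −a<b≤a
flip sign back: reduced form of f is (-16,2,-25)
g: translate: b→-6 (≡28 mod 34), so (17,28,35)→(17,-6,24)
g: reduced (well bottom): (17,-6,24) with a≤c, −a<b≤a
reduced forms (-16, 2, -25) vs (17, -6, 24) ⇒ inequivalent

no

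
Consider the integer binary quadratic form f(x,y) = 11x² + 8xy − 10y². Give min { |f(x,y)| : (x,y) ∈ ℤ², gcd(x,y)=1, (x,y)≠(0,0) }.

river: ρ → (-10,12,9)
river: ρ → (9,6,-13)
river: ρ → (-13,20,2)
river: ρ → (2,20,-13)
river: ρ → (-13,6,9)
river: ρ → (9,12,-10)
river: ρ → (-10,8,11)
river: ρ → (11,14,-7)
river: ρ → (-7,14,11)
river: ρ → (11,8,-10)
closes: descent 0, river 10
min |a| on river = 2

2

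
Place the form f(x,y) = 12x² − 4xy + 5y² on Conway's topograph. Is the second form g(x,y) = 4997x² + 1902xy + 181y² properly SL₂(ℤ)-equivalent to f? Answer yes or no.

D₁ = -224, D₂ = -224
f: flip: (12,-4,5)→(5,4,12)
f: reduced (well bottom): (5,4,12) with a≤c, −a<b≤a
g: flip: (4997,1902,181)→(181,-1902,4997)
g: translate: b→-92 (≡-1902 mod 362), so (181,-1902,4997)→(181,-92,12)
g: flip: (181,-92,12)→(12,92,181)
g: translate: b→-4 (≡92 mod 24), so (12,92,181)→(12,-4,5)
g: flip: (12,-4,5)→(5,4,12)
g: reduced (well bottom): (5,4,12) with a≤c, −a<b≤a
reduced forms (5, 4, 12) vs (5, 4, 12) ⇒ equivalent

yes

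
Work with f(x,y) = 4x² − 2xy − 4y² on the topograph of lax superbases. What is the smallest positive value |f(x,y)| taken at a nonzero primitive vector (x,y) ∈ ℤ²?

descent: ρ → (-4,2,4)  [lands on river]
river: ρ → (4,6,-2)
river: ρ → (-2,6,4)
river: ρ → (4,2,-4)
river: ρ → (-4,6,2)
river: ρ → (2,6,-4)
closes: descent 1, river 6
min |a| on river = 2

2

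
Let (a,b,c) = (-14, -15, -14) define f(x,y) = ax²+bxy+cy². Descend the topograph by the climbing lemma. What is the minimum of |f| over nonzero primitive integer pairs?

translate: b→-13 (≡15 mod 28), so (14,15,14)→(14,-13,13)
flip: (14,-13,13)→(13,13,14)
reduced (well bottom): (13,13,14) with a≤c, −a<b≤a
well minimum |f| = |-13| = 13 (negative-definite)

13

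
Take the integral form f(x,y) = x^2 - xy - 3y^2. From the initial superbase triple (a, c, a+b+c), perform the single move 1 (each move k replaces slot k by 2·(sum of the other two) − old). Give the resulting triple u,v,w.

start (1,-3,-3) = (f(1,0),f(0,1),f(1,1))
replace slot 1: 2·((-3)+(-3)) − 1 = -13 → (-13,-3,-3)

-13,-3,-3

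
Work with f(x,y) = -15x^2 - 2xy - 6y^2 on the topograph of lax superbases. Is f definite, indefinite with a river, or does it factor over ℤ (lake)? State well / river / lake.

D = b²−4ac = (-2)² − 4·(-15)·(-6) = -356
D < 0 ⇒ definite ⇒ every region one sign ⇒ single well

well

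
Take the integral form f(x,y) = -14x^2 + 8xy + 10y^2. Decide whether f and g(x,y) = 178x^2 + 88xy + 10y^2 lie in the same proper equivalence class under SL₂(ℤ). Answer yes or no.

D₁ = 624, D₂ = 624
river cycle of f (length 6): (10, 12, -12), (-12, 12, 10), (10, 8, -14), (-14, 20, 4), (4, 20, -14), (-14, 8, 10)
river cycle of g (length 6): (10, 12, -12), (-12, 12, 10), (10, 8, -14), (-14, 20, 4), (4, 20, -14), (-14, 8, 10)
cycles coincide ⇒ equivalent

yes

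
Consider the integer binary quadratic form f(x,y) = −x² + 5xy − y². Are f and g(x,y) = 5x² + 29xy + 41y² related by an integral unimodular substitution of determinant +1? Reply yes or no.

D₁ = 21, D₂ = 21
river cycle of f (length 2): (-1, 3, 3), (3, 3, -1)
river cycle of g (length 2): (-1, 3, 3), (3, 3, -1)
cycles coincide ⇒ equivalent

yes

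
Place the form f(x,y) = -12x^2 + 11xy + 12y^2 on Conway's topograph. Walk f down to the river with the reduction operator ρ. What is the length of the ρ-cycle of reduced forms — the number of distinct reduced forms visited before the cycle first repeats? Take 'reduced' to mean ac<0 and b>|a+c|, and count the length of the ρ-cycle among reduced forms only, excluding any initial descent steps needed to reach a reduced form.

D = 697, ⌊√D⌋ = 26
river: ρ → (12,13,-11)
river: ρ → (-11,9,14)
river: ρ → (14,19,-6)
river: ρ → (-6,17,17)
river: ρ → (17,17,-6)
river: ρ → (-6,19,14)
river: ρ → (14,9,-11)
river: ρ → (-11,13,12)
river: ρ → (12,11,-12)
river: ρ → (-12,13,11)
river: ρ → (11,9,-14)
river: ρ → (-14,19,6)
river: ρ → (6,17,-17)
river: ρ → (-17,17,6)
river: ρ → (6,19,-14)
river: ρ → (-14,9,11)
river: ρ → (11,13,-12)
river: ρ → (-12,11,12)
ρ-cycle length = 18 (tail of 0 descent steps not counted)

18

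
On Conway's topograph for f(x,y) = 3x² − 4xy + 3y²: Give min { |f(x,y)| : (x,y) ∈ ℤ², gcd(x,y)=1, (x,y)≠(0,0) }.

translate: b→2 (≡-4 mod 6), so (3,-4,3)→(3,2,2)
flip: (3,2,2)→(2,-2,3)
translate: b→2 (≡-2 mod 4), so (2,-2,3)→(2,2,3)
reduced (well bottom): (2,2,3) with a≤c, −a<b≤a
well minimum = a = 2

2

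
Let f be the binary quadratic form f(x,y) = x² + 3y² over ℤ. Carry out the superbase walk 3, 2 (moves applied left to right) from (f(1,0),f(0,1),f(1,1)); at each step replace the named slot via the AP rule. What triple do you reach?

start (1,3,4) = (f(1,0),f(0,1),f(1,1))
replace slot 3: 2·(1+3) − 4 = 4 → (1,3,4)
replace slot 2: 2·(1+4) − 3 = 7 → (1,7,4)

1,7,4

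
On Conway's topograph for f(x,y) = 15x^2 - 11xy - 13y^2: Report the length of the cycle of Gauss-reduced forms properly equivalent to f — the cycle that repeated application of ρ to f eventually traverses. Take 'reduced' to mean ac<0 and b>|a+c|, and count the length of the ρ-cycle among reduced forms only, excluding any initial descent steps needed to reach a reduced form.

D = 901, ⌊√D⌋ = 30
descent: ρ → (-13,11,15)  [lands on river]
river: ρ → (15,19,-9)
river: ρ → (-9,17,17)
river: ρ → (17,17,-9)
river: ρ → (-9,19,15)
river: ρ → (15,11,-13)
river: ρ → (-13,15,13)
river: ρ → (13,11,-15)
river: ρ → (-15,19,9)
river: ρ → (9,17,-17)
river: ρ → (-17,17,9)
river: ρ → (9,19,-15)
river: ρ → (-15,11,13)
river: ρ → (13,15,-13)
ρ-cycle length = 14 (tail of 1 descent step not counted)

14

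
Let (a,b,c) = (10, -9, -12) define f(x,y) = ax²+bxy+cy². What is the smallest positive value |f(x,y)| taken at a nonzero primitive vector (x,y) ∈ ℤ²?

descent: ρ → (-12,9,10)  [lands on river]
river: ρ → (10,11,-11)
river: ρ → (-11,11,10)
river: ρ → (10,9,-12)
river: ρ → (-12,15,7)
river: ρ → (7,13,-14)
river: ρ → (-14,15,6)
river: ρ → (6,21,-5)
river: ρ → (-5,19,10)
river: ρ → (10,21,-3)
river: ρ → (-3,21,10)
river: ρ → (10,19,-5)
river: ρ → (-5,21,6)
river: ρ → (6,15,-14)
river: ρ → (-14,13,7)
river: ρ → (7,15,-12)
closes: descent 1, river 16
min |a| on river = 3

3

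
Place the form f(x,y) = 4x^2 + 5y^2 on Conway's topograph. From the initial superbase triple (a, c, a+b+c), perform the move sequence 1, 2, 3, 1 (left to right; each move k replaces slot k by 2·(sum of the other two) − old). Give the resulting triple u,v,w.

start (4,5,9) = (f(1,0),f(0,1),f(1,1))
replace slot 1: 2·(5+9) − 4 = 24 → (24,5,9)
replace slot 2: 2·(24+9) − 5 = 61 → (24,61,9)
replace slot 3: 2·(24+61) − 9 = 161 → (24,61,161)
replace slot 1: 2·(61+161) − 24 = 420 → (420,61,161)

420,61,161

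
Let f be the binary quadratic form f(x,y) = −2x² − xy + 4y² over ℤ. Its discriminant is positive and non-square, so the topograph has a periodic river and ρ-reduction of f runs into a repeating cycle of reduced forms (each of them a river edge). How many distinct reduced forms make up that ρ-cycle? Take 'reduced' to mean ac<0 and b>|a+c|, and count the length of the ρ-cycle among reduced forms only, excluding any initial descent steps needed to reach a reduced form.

D = 33, ⌊√D⌋ = 5
descent: ρ → (4,1,-2)
descent: ρ → (-2,3,3)  [lands on river]
river: ρ → (3,3,-2)
river: ρ → (-2,5,1)
river: ρ → (1,5,-2)
ρ-cycle length = 4 (tail of 2 descent steps not counted)

4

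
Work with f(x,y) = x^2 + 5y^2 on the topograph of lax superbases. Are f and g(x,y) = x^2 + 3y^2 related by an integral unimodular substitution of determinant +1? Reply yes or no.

D₁ = -20, D₂ = -12
discriminants differ ⇒ not SL₂(ℤ)-equivalent

no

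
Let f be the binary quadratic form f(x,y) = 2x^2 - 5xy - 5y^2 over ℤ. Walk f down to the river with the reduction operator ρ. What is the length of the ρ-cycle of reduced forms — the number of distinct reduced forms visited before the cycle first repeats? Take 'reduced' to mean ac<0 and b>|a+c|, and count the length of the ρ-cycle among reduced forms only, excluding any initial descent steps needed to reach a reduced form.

D = 65, ⌊√D⌋ = 8
descent: ρ → (-5,5,2)  [lands on river]
river: ρ → (2,7,-2)
river: ρ → (-2,5,5)
river: ρ → (5,5,-2)
river: ρ → (-2,7,2)
river: ρ → (2,5,-5)
ρ-cycle length = 6 (tail of 1 descent step not counted)

6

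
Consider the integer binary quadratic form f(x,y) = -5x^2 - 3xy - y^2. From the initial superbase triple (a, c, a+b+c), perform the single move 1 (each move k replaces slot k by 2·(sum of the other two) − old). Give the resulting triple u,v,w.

start (-5,-1,-9) = (f(1,0),f(0,1),f(1,1))
replace slot 1: 2·((-1)+(-9)) − (-5) = -15 → (-15,-1,-9)

-15,-1,-9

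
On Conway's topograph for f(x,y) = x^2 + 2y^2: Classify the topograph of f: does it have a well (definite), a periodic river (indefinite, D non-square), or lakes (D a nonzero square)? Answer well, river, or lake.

D = b²−4ac = 0² − 4·1·2 = -8
D < 0 ⇒ definite ⇒ every region one sign ⇒ single well

well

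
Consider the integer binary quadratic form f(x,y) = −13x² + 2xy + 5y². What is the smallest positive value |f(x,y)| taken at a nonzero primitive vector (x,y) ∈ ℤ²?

descent: ρ → (5,8,-10)  [lands on river]
river: ρ → (-10,12,3)
river: ρ → (3,12,-10)
river: ρ → (-10,8,5)
river: ρ → (5,12,-6)
river: ρ → (-6,12,5)
closes: descent 1, river 6
min |a| on river = 3

3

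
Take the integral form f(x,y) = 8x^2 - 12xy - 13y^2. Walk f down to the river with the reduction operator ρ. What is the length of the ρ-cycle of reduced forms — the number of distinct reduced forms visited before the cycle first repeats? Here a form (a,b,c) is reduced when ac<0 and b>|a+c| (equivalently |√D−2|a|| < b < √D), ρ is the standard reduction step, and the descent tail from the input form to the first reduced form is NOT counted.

D = 560, ⌊√D⌋ = 23
descent: ρ → (-13,12,8)  [lands on river]
river: ρ → (8,20,-5)
river: ρ → (-5,20,8)
river: ρ → (8,12,-13)
river: ρ → (-13,14,7)
river: ρ → (7,14,-13)
ρ-cycle length = 6 (tail of 1 descent step not counted)

6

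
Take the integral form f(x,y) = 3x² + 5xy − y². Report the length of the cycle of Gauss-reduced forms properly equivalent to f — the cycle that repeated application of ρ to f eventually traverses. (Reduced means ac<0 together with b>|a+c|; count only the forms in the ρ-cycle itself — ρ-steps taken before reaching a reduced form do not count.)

D = 37, ⌊√D⌋ = 6
river: ρ → (-1,5,3)
river: ρ → (3,1,-3)
river: ρ → (-3,5,1)
river: ρ → (1,5,-3)
river: ρ → (-3,1,3)
river: ρ → (3,5,-1)
ρ-cycle length = 6 (tail of 0 descent steps not counted)

6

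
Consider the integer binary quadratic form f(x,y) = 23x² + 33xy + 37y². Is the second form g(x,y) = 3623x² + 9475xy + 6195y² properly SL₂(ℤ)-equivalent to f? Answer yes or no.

D₁ = -2315, D₂ = -2315
f: translate: b→-13 (≡33 mod 46), so (23,33,37)→(23,-13,27)
f: reduced (well bottom): (23,-13,27) with a≤c, −a<b≤a
g: translate: b→2229 (≡9475 mod 7246), so (3623,9475,6195)→(3623,2229,343)
g: flip: (3623,2229,343)→(343,-2229,3623)
g: translate: b→-171 (≡-2229 mod 686), so (343,-2229,3623)→(343,-171,23)
g: flip: (343,-171,23)→(23,171,343)
g: translate: b→-13 (≡171 mod 46), so (23,171,343)→(23,-13,27)
g: reduced (well bottom): (23,-13,27) with a≤c, −a<b≤a
reduced forms (23, -13, 27) vs (23, -13, 27) ⇒ equivalent

yes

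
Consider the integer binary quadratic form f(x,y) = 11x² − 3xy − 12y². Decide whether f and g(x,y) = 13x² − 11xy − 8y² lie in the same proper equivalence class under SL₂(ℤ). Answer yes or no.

D₁ = 537, D₂ = 537
river cycle of f (length 16): (-12, 3, 11), (11, 19, -4), (-4, 21, 6), (6, 15, -13), (-13, 11, 8), (8, 21, -3), (-3, 21, 8), (8, 11, -13), (-13, 15, 6), (6, 21, -4), … (6 more)
river cycle of g (length 16): (-8, 11, 13), (13, 15, -6), (-6, 21, 4), (4, 19, -11), (-11, 3, 12), (12, 21, -2), (-2, 23, 1), (1, 23, -2), (-2, 21, 12), (12, 3, -11), … (6 more)
cycles differ ⇒ inequivalent

no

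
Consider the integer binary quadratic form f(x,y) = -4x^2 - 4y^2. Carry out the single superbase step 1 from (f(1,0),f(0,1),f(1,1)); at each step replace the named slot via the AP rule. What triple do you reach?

start (-4,-4,-8) = (f(1,0),f(0,1),f(1,1))
replace slot 1: 2·((-4)+(-8)) − (-4) = -20 → (-20,-4,-8)

-20,-4,-8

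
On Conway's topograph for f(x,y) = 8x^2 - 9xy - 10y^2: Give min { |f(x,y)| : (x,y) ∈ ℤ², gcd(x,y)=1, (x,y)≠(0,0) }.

descent: ρ → (-10,9,8)  [lands on river]
river: ρ → (8,7,-11)
river: ρ → (-11,15,4)
river: ρ → (4,17,-7)
river: ρ → (-7,11,10)
river: ρ → (10,9,-8)
river: ρ → (-8,7,11)
river: ρ → (11,15,-4)
river: ρ → (-4,17,7)
river: ρ → (7,11,-10)
closes: descent 1, river 10
min |a| on river = 4

4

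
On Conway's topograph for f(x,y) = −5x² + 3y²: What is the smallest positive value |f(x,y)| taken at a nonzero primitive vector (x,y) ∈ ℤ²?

descent: ρ → (3,6,-2)  [lands on river]
river: ρ → (-2,6,3)
closes: descent 1, river 2
min |a| on river = 2

2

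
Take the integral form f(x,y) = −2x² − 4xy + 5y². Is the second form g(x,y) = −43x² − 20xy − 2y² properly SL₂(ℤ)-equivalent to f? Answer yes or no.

D₁ = 56, D₂ = 56
river cycle of f (length 4): (5, 4, -2), (-2, 4, 5), (5, 6, -1), (-1, 6, 5)
river cycle of g (length 4): (-2, 4, 5), (5, 6, -1), (-1, 6, 5), (5, 4, -2)
cycles coincide ⇒ equivalent

yes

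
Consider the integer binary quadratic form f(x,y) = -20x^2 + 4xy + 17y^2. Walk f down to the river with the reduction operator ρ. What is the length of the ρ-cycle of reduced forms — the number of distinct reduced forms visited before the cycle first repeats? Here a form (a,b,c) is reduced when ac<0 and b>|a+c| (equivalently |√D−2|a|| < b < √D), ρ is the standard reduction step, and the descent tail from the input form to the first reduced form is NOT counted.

D = 1376, ⌊√D⌋ = 37
river: ρ → (17,30,-7)
river: ρ → (-7,26,25)
river: ρ → (25,24,-8)
river: ρ → (-8,24,25)
river: ρ → (25,26,-7)
river: ρ → (-7,30,17)
river: ρ → (17,4,-20)
river: ρ → (-20,36,1)
river: ρ → (1,36,-20)
river: ρ → (-20,4,17)
ρ-cycle length = 10 (tail of 0 descent steps not counted)

10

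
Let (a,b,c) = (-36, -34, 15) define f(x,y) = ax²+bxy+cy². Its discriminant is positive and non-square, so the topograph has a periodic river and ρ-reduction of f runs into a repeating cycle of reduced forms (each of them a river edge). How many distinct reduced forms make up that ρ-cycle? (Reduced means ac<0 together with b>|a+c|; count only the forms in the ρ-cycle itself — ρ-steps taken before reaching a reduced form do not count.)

D = 3316, ⌊√D⌋ = 57
descent: ρ → (15,34,-36)  [lands on river]
river: ρ → (-36,38,13)
river: ρ → (13,40,-33)
river: ρ → (-33,26,20)
river: ρ → (20,54,-5)
river: ρ → (-5,56,9)
river: ρ → (9,52,-17)
river: ρ → (-17,50,12)
river: ρ → (12,46,-25)
river: ρ → (-25,54,4)
river: ρ → (4,50,-51)
river: ρ → (-51,52,3)
river: ρ → (3,56,-15)
river: ρ → (-15,34,36)
river: ρ → (36,38,-13)
river: ρ → (-13,40,33)
river: ρ → (33,26,-20)
river: ρ → (-20,54,5)
river: ρ → (5,56,-9)
river: ρ → (-9,52,17)
river: ρ → (17,50,-12)
river: ρ → (-12,46,25)
river: ρ → (25,54,-4)
river: ρ → (-4,50,51)
river: ρ → (51,52,-3)
river: ρ → (-3,56,15)
ρ-cycle length = 26 (tail of 1 descent step not counted)

26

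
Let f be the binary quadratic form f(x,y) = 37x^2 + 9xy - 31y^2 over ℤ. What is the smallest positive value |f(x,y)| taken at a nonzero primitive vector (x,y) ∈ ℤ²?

river: ρ → (-31,53,15)
river: ρ → (15,67,-3)
river: ρ → (-3,65,37)
river: ρ → (37,9,-31)
closes: descent 0, river 4
min |a| on river = 3

3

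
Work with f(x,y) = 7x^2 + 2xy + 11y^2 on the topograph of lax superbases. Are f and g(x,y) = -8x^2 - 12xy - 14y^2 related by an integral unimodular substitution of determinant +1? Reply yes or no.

D₁ = -304, D₂ = -304
f: reduced (well bottom): (7,2,11) with a≤c, −a<b≤a
g is negative-definite; reduce −g:
−g: translate: b→-4 (≡12 mod 16), so (8,12,14)→(8,-4,10)
−g: reduced (well bottom): (8,-4,10) with a≤c, −a<b≤a
flip sign back: reduced form of g is (-8,4,-10)
reduced forms (7, 2, 11) vs (-8, 4, -10) ⇒ inequivalent

no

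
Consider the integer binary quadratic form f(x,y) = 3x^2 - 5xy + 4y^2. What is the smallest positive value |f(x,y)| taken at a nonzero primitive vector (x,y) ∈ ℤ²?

translate: b→1 (≡-5 mod 6), so (3,-5,4)→(3,1,2)
flip: (3,1,2)→(2,-1,3)
reduced (well bottom): (2,-1,3) with a≤c, −a<b≤a
well minimum = a = 2

2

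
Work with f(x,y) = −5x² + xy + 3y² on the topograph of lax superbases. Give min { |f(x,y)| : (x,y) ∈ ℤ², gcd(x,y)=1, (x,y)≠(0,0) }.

descent: ρ → (3,5,-3)  [lands on river]
river: ρ → (-3,7,1)
river: ρ → (1,7,-3)
river: ρ → (-3,5,3)
river: ρ → (3,7,-1)
river: ρ → (-1,7,3)
closes: descent 1, river 6
min |a| on river = 1

1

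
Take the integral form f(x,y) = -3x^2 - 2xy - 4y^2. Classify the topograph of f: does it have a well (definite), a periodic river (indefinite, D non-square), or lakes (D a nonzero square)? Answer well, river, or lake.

D = b²−4ac = (-2)² − 4·(-3)·(-4) = -44
D < 0 ⇒ definite ⇒ every region one sign ⇒ single well

well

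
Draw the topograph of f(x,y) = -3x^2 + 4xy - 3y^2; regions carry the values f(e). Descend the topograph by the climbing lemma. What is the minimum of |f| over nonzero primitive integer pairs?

translate: b→2 (≡-4 mod 6), so (3,-4,3)→(3,2,2)
flip: (3,2,2)→(2,-2,3)
translate: b→2 (≡-2 mod 4), so (2,-2,3)→(2,2,3)
reduced (well bottom): (2,2,3) with a≤c, −a<b≤a
well minimum |f| = |-2| = 2 (negative-definite)

2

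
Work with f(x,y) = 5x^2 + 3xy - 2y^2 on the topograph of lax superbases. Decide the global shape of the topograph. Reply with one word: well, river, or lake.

D = b²−4ac = 3² − 4·5·(-2) = 49
D = 7² is a perfect square ⇒ form factors over ℤ ⇒ lakes

lake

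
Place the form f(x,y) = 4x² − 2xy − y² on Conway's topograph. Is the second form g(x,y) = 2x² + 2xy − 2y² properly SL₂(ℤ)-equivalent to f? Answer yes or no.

D₁ = 20, D₂ = 20
river cycle of f (length 2): (-1, 4, 1), (1, 4, -1)
river cycle of g (length 2): (-2, 2, 2), (2, 2, -2)
cycles differ ⇒ inequivalent

no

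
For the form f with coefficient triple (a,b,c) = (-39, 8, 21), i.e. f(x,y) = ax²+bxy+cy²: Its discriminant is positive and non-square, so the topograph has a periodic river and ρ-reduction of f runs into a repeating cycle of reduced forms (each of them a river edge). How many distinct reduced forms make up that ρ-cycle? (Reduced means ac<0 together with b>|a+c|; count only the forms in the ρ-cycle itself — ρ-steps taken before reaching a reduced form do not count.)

D = 3340, ⌊√D⌋ = 57
descent: ρ → (21,34,-26)  [lands on river]
river: ρ → (-26,18,29)
river: ρ → (29,40,-15)
river: ρ → (-15,50,14)
river: ρ → (14,34,-39)
river: ρ → (-39,44,9)
river: ρ → (9,46,-34)
river: ρ → (-34,22,21)
river: ρ → (21,20,-35)
river: ρ → (-35,50,6)
river: ρ → (6,46,-51)
river: ρ → (-51,56,1)
river: ρ → (1,56,-51)
river: ρ → (-51,46,6)
river: ρ → (6,50,-35)
river: ρ → (-35,20,21)
river: ρ → (21,22,-34)
river: ρ → (-34,46,9)
river: ρ → (9,44,-39)
river: ρ → (-39,34,14)
river: ρ → (14,50,-15)
river: ρ → (-15,40,29)
river: ρ → (29,18,-26)
river: ρ → (-26,34,21)
river: ρ → (21,50,-10)
river: ρ → (-10,50,21)
ρ-cycle length = 26 (tail of 1 descent step not counted)

26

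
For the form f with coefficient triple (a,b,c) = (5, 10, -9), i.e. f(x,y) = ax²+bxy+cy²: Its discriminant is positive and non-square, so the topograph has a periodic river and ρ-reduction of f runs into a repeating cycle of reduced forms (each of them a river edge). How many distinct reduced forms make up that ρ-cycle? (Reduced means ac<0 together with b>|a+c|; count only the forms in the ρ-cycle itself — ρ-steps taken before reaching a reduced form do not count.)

D = 280, ⌊√D⌋ = 16
river: ρ → (-9,8,6)
river: ρ → (6,16,-1)
river: ρ → (-1,16,6)
river: ρ → (6,8,-9)
river: ρ → (-9,10,5)
river: ρ → (5,10,-9)
ρ-cycle length = 6 (tail of 0 descent steps not counted)

6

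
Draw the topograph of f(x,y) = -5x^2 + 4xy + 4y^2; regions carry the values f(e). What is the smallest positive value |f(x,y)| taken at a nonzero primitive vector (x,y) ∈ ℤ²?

river: ρ → (4,4,-5)
river: ρ → (-5,6,3)
river: ρ → (3,6,-5)
river: ρ → (-5,4,4)
closes: descent 0, river 4
min |a| on river = 3

3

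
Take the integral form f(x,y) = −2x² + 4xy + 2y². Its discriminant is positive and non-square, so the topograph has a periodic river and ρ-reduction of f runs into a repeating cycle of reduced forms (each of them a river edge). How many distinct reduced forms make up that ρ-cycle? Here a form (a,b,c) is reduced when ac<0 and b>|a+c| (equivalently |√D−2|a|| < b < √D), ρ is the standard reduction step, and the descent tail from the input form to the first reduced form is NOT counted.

D = 32, ⌊√D⌋ = 5
river: ρ → (2,4,-2)
river: ρ → (-2,4,2)
ρ-cycle length = 2 (tail of 0 descent steps not counted)

2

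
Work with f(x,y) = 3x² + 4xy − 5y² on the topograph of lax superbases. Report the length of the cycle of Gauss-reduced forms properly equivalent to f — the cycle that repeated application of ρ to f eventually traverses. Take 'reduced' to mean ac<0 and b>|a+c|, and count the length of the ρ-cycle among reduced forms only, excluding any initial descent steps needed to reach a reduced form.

D = 76, ⌊√D⌋ = 8
river: ρ → (-5,6,2)
river: ρ → (2,6,-5)
river: ρ → (-5,4,3)
river: ρ → (3,8,-1)
river: ρ → (-1,8,3)
river: ρ → (3,4,-5)
ρ-cycle length = 6 (tail of 0 descent steps not counted)

6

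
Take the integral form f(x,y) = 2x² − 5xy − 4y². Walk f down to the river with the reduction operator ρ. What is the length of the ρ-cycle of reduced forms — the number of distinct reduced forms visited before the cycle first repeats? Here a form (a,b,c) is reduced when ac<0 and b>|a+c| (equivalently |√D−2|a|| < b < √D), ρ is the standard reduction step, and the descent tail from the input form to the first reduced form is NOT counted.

D = 57, ⌊√D⌋ = 7
descent: ρ → (-4,5,2)  [lands on river]
river: ρ → (2,7,-1)
river: ρ → (-1,7,2)
river: ρ → (2,5,-4)
river: ρ → (-4,3,3)
river: ρ → (3,3,-4)
ρ-cycle length = 6 (tail of 1 descent step not counted)

6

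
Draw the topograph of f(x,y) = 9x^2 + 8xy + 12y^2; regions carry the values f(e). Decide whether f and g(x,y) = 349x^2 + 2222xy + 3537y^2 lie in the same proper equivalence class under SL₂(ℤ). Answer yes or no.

D₁ = -368, D₂ = -368
f: reduced (well bottom): (9,8,12) with a≤c, −a<b≤a
g: translate: b→128 (≡2222 mod 698), so (349,2222,3537)→(349,128,12)
g: flip: (349,128,12)→(12,-128,349)
g: translate: b→-8 (≡-128 mod 24), so (12,-128,349)→(12,-8,9)
g: flip: (12,-8,9)→(9,8,12)
g: reduced (well bottom): (9,8,12) with a≤c, −a<b≤a
reduced forms (9, 8, 12) vs (9, 8, 12) ⇒ equivalent

yes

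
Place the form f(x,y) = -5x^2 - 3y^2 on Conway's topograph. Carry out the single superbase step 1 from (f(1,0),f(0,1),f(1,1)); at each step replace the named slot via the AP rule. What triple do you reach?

start (-5,-3,-8) = (f(1,0),f(0,1),f(1,1))
replace slot 1: 2·((-3)+(-8)) − (-5) = -17 → (-17,-3,-8)

-17,-3,-8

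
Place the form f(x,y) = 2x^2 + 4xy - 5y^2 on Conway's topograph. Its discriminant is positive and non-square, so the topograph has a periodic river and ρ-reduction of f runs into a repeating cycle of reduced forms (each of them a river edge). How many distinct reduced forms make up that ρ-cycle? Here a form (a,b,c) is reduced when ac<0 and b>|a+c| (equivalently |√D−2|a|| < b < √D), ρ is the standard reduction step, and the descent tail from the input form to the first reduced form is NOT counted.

D = 56, ⌊√D⌋ = 7
river: ρ → (-5,6,1)
river: ρ → (1,6,-5)
river: ρ → (-5,4,2)
river: ρ → (2,4,-5)
ρ-cycle length = 4 (tail of 0 descent steps not counted)

4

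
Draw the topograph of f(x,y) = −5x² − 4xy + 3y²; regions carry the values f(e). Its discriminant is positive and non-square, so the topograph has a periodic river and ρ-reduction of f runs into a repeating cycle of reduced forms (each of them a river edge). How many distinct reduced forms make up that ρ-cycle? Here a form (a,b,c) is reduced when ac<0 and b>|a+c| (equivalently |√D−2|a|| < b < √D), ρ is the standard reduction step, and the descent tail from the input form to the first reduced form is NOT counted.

D = 76, ⌊√D⌋ = 8
descent: ρ → (3,4,-5)  [lands on river]
river: ρ → (-5,6,2)
river: ρ → (2,6,-5)
river: ρ → (-5,4,3)
river: ρ → (3,8,-1)
river: ρ → (-1,8,3)
ρ-cycle length = 6 (tail of 1 descent step not counted)

6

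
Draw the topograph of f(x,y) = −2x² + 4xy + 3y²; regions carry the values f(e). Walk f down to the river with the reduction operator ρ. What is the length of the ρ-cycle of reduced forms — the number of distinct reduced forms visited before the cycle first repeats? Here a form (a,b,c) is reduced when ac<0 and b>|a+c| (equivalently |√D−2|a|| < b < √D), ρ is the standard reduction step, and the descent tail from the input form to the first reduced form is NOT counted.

D = 40, ⌊√D⌋ = 6
river: ρ → (3,2,-3)
river: ρ → (-3,4,2)
river: ρ → (2,4,-3)
river: ρ → (-3,2,3)
river: ρ → (3,4,-2)
river: ρ → (-2,4,3)
ρ-cycle length = 6 (tail of 0 descent steps not counted)

6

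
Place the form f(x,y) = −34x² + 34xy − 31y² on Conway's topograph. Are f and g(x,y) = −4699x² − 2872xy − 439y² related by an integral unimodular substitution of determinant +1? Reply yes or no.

D₁ = -3060, D₂ = -3060
f is negative-definite; reduce −f:
−f: translate: b→34 (≡-34 mod 68), so (34,-34,31)→(34,34,31)
−f: flip: (34,34,31)→(31,-34,34)
−f: translate: b→28 (≡-34 mod 62), so (31,-34,34)→(31,28,31)
−f: reduced (well bottom): (31,28,31) with a≤c, −a<b≤a
flip sign back: reduced form of f is (-31,-28,-31)
g is negative-definite; reduce −g:
−g: flip: (4699,2872,439)→(439,-2872,4699)
−g: translate: b→-238 (≡-2872 mod 878), so (439,-2872,4699)→(439,-238,34)
−g: flip: (439,-238,34)→(34,238,439)
−g: translate: b→34 (≡238 mod 68), so (34,238,439)→(34,34,31)
−g: flip: (34,34,31)→(31,-34,34)
−g: translate: b→28 (≡-34 mod 62), so (31,-34,34)→(31,28,31)
−g: reduced (well bottom): (31,28,31) with a≤c, −a<b≤a
flip sign back: reduced form of g is (-31,-28,-31)
reduced forms (-31, -28, -31) vs (-31, -28, -31) ⇒ equivalent

yes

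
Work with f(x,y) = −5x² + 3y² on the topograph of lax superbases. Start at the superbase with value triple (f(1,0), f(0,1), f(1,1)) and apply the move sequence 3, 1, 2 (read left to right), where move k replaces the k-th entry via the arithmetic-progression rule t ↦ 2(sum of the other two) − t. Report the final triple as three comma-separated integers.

start (-5,3,-2) = (f(1,0),f(0,1),f(1,1))
replace slot 3: 2·((-5)+3) − (-2) = -2 → (-5,3,-2)
replace slot 1: 2·(3+(-2)) − (-5) = 7 → (7,3,-2)
replace slot 2: 2·(7+(-2)) − 3 = 7 → (7,7,-2)

7,7,-2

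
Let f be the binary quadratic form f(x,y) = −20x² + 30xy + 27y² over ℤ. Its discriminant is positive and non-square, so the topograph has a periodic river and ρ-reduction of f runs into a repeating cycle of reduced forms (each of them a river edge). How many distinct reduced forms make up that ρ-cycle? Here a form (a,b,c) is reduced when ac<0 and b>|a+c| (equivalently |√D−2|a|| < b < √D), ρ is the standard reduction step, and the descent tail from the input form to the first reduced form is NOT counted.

D = 3060, ⌊√D⌋ = 55
river: ρ → (27,24,-23)
river: ρ → (-23,22,28)
river: ρ → (28,34,-17)
river: ρ → (-17,34,28)
river: ρ → (28,22,-23)
river: ρ → (-23,24,27)
river: ρ → (27,30,-20)
river: ρ → (-20,50,7)
river: ρ → (7,48,-27)
river: ρ → (-27,6,28)
river: ρ → (28,50,-5)
river: ρ → (-5,50,28)
river: ρ → (28,6,-27)
river: ρ → (-27,48,7)
river: ρ → (7,50,-20)
river: ρ → (-20,30,27)
ρ-cycle length = 16 (tail of 0 descent steps not counted)

16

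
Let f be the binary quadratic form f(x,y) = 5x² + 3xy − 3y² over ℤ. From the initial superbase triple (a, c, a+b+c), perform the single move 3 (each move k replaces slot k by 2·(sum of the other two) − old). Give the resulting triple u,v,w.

start (5,-3,5) = (f(1,0),f(0,1),f(1,1))
replace slot 3: 2·(5+(-3)) − 5 = -1 → (5,-3,-1)

5,-3,-1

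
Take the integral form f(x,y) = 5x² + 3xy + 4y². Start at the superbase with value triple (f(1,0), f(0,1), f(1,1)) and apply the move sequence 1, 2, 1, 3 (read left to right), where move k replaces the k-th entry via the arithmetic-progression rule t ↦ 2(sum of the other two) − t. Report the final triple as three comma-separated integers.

start (5,4,12) = (f(1,0),f(0,1),f(1,1))
replace slot 1: 2·(4+12) − 5 = 27 → (27,4,12)
replace slot 2: 2·(27+12) − 4 = 74 → (27,74,12)
replace slot 1: 2·(74+12) − 27 = 145 → (145,74,12)
replace slot 3: 2·(145+74) − 12 = 426 → (145,74,426)

145,74,426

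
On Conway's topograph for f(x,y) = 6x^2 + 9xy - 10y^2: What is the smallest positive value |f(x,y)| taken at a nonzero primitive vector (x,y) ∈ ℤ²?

river: ρ → (-10,11,5)
river: ρ → (5,9,-12)
river: ρ → (-12,15,2)
river: ρ → (2,17,-4)
river: ρ → (-4,15,6)
river: ρ → (6,9,-10)
closes: descent 0, river 6
min |a| on river = 2

2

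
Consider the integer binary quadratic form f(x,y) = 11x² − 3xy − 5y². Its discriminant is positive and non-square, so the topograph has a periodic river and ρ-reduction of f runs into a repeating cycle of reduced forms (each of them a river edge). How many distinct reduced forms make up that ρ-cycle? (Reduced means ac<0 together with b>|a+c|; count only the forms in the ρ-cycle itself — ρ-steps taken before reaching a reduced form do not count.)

D = 229, ⌊√D⌋ = 15
descent: ρ → (-5,13,3)  [lands on river]
river: ρ → (3,11,-9)
river: ρ → (-9,7,5)
river: ρ → (5,13,-3)
river: ρ → (-3,11,9)
river: ρ → (9,7,-5)
ρ-cycle length = 6 (tail of 1 descent step not counted)

6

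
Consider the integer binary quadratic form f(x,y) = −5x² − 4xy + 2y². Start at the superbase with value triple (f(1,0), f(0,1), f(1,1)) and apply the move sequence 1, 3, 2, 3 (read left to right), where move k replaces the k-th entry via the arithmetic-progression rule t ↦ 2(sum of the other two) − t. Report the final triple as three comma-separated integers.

start (-5,2,-7) = (f(1,0),f(0,1),f(1,1))
replace slot 1: 2·(2+(-7)) − (-5) = -5 → (-5,2,-7)
replace slot 3: 2·((-5)+2) − (-7) = 1 → (-5,2,1)
replace slot 2: 2·((-5)+1) − 2 = -10 → (-5,-10,1)
replace slot 3: 2·((-5)+(-10)) − 1 = -31 → (-5,-10,-31)

-5,-10,-31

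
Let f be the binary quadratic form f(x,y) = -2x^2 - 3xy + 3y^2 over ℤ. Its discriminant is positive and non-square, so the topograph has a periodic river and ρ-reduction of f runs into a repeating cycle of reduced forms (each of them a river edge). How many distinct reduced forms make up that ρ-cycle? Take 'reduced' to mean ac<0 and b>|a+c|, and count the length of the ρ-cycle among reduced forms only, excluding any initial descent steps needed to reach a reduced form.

D = 33, ⌊√D⌋ = 5
descent: ρ → (3,3,-2)  [lands on river]
river: ρ → (-2,5,1)
river: ρ → (1,5,-2)
river: ρ → (-2,3,3)
ρ-cycle length = 4 (tail of 1 descent step not counted)

4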